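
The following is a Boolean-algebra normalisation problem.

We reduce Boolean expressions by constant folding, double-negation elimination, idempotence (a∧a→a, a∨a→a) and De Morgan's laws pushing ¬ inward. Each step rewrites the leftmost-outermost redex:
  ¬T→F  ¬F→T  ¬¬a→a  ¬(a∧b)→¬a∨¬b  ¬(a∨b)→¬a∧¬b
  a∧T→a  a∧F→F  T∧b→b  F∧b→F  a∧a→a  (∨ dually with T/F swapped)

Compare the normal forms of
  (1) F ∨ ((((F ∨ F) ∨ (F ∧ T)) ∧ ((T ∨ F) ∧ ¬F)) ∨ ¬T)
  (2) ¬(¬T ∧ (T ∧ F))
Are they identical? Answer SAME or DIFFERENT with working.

Answer: DIFFERENT — A ⇓ F, B ⇓ T

Reduction:
Term A:
  start: F ∨ ((((F ∨ F) ∨ (F ∧ T)) ∧ ((T ∨ F) ∧ ¬F)) ∨ ¬T)
  [1] (((F ∨ F) ∨ (F ∧ T)) ∧ ((T ∨ F) ∧ ¬F)) ∨ ¬T
  [2] ((F ∨ (F ∧ T)) ∧ ((T ∨ F) ∧ ¬F)) ∨ ¬T
  [3] ((F ∧ T) ∧ ((T ∨ F) ∧ ¬F)) ∨ ¬T
  [4] (F ∧ ((T ∨ F) ∧ ¬F)) ∨ ¬T
  [5] F ∨ ¬T
  [6] ¬T
  [7] F

Term B:
  start: ¬(¬T ∧ (T ∧ F))
  [1] ¬¬T ∨ ¬(T ∧ F)
  [2] T ∨ ¬(T ∧ F)
  [3] T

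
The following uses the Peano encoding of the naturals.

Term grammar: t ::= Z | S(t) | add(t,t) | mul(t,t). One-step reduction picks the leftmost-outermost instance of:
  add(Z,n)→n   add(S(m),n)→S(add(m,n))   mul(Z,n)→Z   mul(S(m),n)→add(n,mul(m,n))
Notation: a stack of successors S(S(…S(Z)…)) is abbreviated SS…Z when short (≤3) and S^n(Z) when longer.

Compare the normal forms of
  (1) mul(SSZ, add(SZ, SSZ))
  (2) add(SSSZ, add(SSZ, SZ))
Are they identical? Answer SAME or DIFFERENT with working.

Answer: SAME — A ⇓ S^6(Z), B ⇓ S^6(Z)

Derivation:
Term A:
  start: mul(SSZ, add(SZ, SSZ))
  [1] add(add(SZ, SSZ), mul(SZ, add(SZ, SSZ)))
  [2] add(S(add(Z, SSZ)), mul(SZ, add(SZ, SSZ)))
  [3] S(add(add(Z, SSZ), mul(SZ, add(SZ, SSZ))))
  [4] S(add(SSZ, mul(SZ, add(SZ, SSZ))))
  [5] S(S(add(SZ, mul(SZ, add(SZ, SSZ)))))
  [6] S(S(S(add(Z, mul(SZ, add(SZ, SSZ))))))
  [7] S(S(S(mul(SZ, add(SZ, SSZ)))))
  [8] S(S(S(add(add(SZ, SSZ), mul(Z, add(SZ, SSZ))))))
  [9] S(S(S(add(S(add(Z, SSZ)), mul(Z, add(SZ, SSZ))))))
  [10] S(S(S(S(add(add(Z, SSZ), mul(Z, add(SZ, SSZ)))))))
  [11] S(S(S(S(add(SSZ, mul(Z, add(SZ, SSZ)))))))
  [12] S(S(S(S(S(add(SZ, mul(Z, add(SZ, SSZ))))))))
  [13] S(S(S(S(S(S(add(Z, mul(Z, add(SZ, SSZ)))))))))
  [14] S(S(S(S(S(S(mul(Z, add(SZ, SSZ))))))))
  [15] S^6(Z)

Term B:
  start: add(SSSZ, add(SSZ, SZ))
  [1] S(add(SSZ, add(SSZ, SZ)))
  [2] S(S(add(SZ, add(SSZ, SZ))))
  [3] S(S(S(add(Z, add(SSZ, SZ)))))
  [4] S(S(S(add(SSZ, SZ))))
  [5] S(S(S(S(add(SZ, SZ)))))
  [6] S(S(S(S(S(add(Z, SZ))))))
  [7] S^6(Z)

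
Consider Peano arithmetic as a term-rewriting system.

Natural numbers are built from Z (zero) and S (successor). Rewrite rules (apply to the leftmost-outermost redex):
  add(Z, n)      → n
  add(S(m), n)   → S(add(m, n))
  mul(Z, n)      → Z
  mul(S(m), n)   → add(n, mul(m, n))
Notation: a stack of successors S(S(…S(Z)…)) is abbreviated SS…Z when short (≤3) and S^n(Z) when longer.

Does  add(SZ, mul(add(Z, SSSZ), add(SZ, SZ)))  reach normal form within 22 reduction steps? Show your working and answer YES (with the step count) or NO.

  start: add(SZ, mul(add(Z, SSSZ), add(SZ, SZ)))
  →1  S(add(Z, mul(add(Z, SSSZ), add(SZ, SZ))))
  →2  S(mul(add(Z, SSSZ), add(SZ, SZ)))
  →3  S(mul(SSSZ, add(SZ, SZ)))
  →4  S(add(add(SZ, SZ), mul(SSZ, add(SZ, SZ))))
  →5  S(add(S(add(Z, SZ)), mul(SSZ, add(SZ, SZ))))
  →6  S(S(add(add(Z, SZ), mul(SSZ, add(SZ, SZ)))))
  →7  S(S(add(SZ, mul(SSZ, add(SZ, SZ)))))
  →8  S(S(S(add(Z, mul(SSZ, add(SZ, SZ))))))
  →9  S(S(S(mul(SSZ, add(SZ, SZ)))))
  →10  S(S(S(add(add(SZ, SZ), mul(SZ, add(SZ, SZ))))))
  →11  S(S(S(add(S(add(Z, SZ)), mul(SZ, add(SZ, SZ))))))
  →12  S(S(S(S(add(add(Z, SZ), mul(SZ, add(SZ, SZ)))))))
  →13  S(S(S(S(add(SZ, mul(SZ, add(SZ, SZ)))))))
  →14  S(S(S(S(S(add(Z, mul(SZ, add(SZ, SZ))))))))
  →15  S(S(S(S(S(mul(SZ, add(SZ, SZ)))))))
  →16  S(S(S(S(S(add(add(SZ, SZ), mul(Z, add(SZ, SZ))))))))
  →17  S(S(S(S(S(add(S(add(Z, SZ)), mul(Z, add(SZ, SZ))))))))
  →18  S(S(S(S(S(S(add(add(Z, SZ), mul(Z, add(SZ, SZ)))))))))
  →19  S(S(S(S(S(S(add(SZ, mul(Z, add(SZ, SZ)))))))))
  →20  S(S(S(S(S(S(S(add(Z, mul(Z, add(SZ, SZ))))))))))
  →21  S(S(S(S(S(S(S(mul(Z, add(SZ, SZ)))))))))
  →22  S^7(Z)

Answer: YES — reaches normal form S^7(Z) in 22 ≤ 22 steps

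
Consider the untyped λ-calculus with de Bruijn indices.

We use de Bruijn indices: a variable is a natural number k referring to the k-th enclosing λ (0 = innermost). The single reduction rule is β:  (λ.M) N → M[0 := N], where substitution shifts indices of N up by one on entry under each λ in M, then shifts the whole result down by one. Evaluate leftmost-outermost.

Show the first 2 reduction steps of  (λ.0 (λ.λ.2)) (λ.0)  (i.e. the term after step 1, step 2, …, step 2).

Answer: after 2 steps: λ.λ.λ.0

Working:
  start: (λ.0 (λ.λ.2)) (λ.0)
  step 1: (λ.0) (λ.λ.λ.0)
  step 2: λ.λ.λ.0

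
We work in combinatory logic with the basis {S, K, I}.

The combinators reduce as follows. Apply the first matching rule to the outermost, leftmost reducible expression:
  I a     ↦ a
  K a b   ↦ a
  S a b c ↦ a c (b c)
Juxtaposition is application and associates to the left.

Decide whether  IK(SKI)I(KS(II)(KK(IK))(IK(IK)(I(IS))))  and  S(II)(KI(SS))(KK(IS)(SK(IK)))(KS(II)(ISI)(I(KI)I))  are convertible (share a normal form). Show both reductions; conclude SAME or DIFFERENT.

Term A:
  start: IK(SKI)I(KS(II)(KK(IK))(IK(IK)(I(IS))))
  [1] K(SKI)I(KS(II)(KK(IK))(IK(IK)(I(IS))))
  [2] SKI(KS(II)(KK(IK))(IK(IK)(I(IS))))
  [3] K(KS(II)(KK(IK))(IK(IK)(I(IS))))(I(KS(II)(KK(IK))(IK(IK)(I(IS)))))
  [4] KS(II)(KK(IK))(IK(IK)(I(IS)))
  [5] S(KK(IK))(IK(IK)(I(IS)))
  [6] SK(IK(IK)(I(IS)))
  [7] SK(K(IK)(I(IS)))
  [8] SK(IK)
  [9] SKK

Term B:
  start: S(II)(KI(SS))(KK(IS)(SK(IK)))(KS(II)(ISI)(I(KI)I))
  [1] II(KK(IS)(SK(IK)))(KI(SS)(KK(IS)(SK(IK))))(KS(II)(ISI)(I(KI)I))
  [2] I(KK(IS)(SK(IK)))(KI(SS)(KK(IS)(SK(IK))))(KS(II)(ISI)(I(KI)I))
  [3] KK(IS)(SK(IK))(KI(SS)(KK(IS)(SK(IK))))(KS(II)(ISI)(I(KI)I))
  [4] K(SK(IK))(KI(SS)(KK(IS)(SK(IK))))(KS(II)(ISI)(I(KI)I))
  [5] SK(IK)(KS(II)(ISI)(I(KI)I))
  [6] K(KS(II)(ISI)(I(KI)I))(IK(KS(II)(ISI)(I(KI)I)))
  [7] KS(II)(ISI)(I(KI)I)
  [8] S(ISI)(I(KI)I)
  [9] S(SI)(I(KI)I)
  [10] S(SI)(KII)
  [11] S(SI)I

Answer: DIFFERENT — A ⇓ SKK, B ⇓ S(SI)I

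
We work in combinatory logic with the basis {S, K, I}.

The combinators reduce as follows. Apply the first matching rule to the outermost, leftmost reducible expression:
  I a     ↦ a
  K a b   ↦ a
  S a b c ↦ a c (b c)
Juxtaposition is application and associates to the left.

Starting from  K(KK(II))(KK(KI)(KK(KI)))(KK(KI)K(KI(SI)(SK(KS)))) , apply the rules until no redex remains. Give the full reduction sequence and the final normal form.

  start: K(KK(II))(KK(KI)(KK(KI)))(KK(KI)K(KI(SI)(SK(KS))))
  [1] KK(II)(KK(KI)K(KI(SI)(SK(KS))))
  [2] K(KK(KI)K(KI(SI)(SK(KS))))
  [3] K(KK(KI(SI)(SK(KS))))
  [4] KK

Answer: normal form = KK  (in 4 steps)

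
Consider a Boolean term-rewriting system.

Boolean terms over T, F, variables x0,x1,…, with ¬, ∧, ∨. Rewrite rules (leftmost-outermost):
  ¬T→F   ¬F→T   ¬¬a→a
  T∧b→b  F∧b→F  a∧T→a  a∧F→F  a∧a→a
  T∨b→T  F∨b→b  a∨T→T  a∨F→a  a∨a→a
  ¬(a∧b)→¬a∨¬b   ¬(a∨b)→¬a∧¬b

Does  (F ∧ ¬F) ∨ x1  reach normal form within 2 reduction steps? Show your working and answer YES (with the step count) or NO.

  start: (F ∧ ¬F) ∨ x1
  →1  F ∨ x1
  →2  x1

Answer: YES — reaches normal form x1 in 2 ≤ 2 steps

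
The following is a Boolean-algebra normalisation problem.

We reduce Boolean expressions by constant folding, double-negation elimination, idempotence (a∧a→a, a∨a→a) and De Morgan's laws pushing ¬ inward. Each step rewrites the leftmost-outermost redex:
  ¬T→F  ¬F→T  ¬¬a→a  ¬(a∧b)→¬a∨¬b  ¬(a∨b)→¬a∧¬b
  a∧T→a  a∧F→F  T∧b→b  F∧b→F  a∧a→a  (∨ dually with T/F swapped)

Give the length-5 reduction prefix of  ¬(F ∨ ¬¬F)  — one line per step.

  start: ¬(F ∨ ¬¬F)
  step 1: ¬F ∧ ¬¬¬F
  step 2: T ∧ ¬¬¬F
  step 3: ¬¬¬F
  step 4: ¬F
  step 5: T

Answer: after 5 steps: T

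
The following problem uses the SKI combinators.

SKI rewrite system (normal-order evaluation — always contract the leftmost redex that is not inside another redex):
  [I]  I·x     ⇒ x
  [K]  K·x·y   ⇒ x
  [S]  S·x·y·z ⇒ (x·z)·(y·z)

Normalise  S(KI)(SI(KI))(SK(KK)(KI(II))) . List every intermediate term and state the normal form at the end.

Answer: normal form = I  (in 10 steps)

Reduction:
  start: S(KI)(SI(KI))(SK(KK)(KI(II)))
  step 1: KI(SK(KK)(KI(II)))(SI(KI)(SK(KK)(KI(II))))
  step 2: I(SI(KI)(SK(KK)(KI(II))))
  step 3: SI(KI)(SK(KK)(KI(II)))
  step 4: I(SK(KK)(KI(II)))(KI(SK(KK)(KI(II))))
  step 5: SK(KK)(KI(II))(KI(SK(KK)(KI(II))))
  step 6: K(KI(II))(KK(KI(II)))(KI(SK(KK)(KI(II))))
  step 7: KI(II)(KI(SK(KK)(KI(II))))
  step 8: I(KI(SK(KK)(KI(II))))
  step 9: KI(SK(KK)(KI(II)))
  step 10: I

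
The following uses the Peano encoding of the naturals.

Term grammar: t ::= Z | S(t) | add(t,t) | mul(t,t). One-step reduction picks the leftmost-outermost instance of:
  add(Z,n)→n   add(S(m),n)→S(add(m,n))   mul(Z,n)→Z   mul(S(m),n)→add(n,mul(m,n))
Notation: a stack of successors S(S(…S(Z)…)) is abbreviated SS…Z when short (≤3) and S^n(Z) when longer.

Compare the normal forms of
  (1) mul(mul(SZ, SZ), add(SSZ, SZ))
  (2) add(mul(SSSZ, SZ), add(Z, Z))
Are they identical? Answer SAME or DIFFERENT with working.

Answer: SAME — A ⇓ SSSZ, B ⇓ SSSZ

Reduction:
Term A:
  start: mul(mul(SZ, SZ), add(SSZ, SZ))
  [1] mul(add(SZ, mul(Z, SZ)), add(SSZ, SZ))
  [2] mul(S(add(Z, mul(Z, SZ))), add(SSZ, SZ))
  [3] add(add(SSZ, SZ), mul(add(Z, mul(Z, SZ)), add(SSZ, SZ)))
  [4] add(S(add(SZ, SZ)), mul(add(Z, mul(Z, SZ)), add(SSZ, SZ)))
  [5] S(add(add(SZ, SZ), mul(add(Z, mul(Z, SZ)), add(SSZ, SZ))))
  [6] S(add(S(add(Z, SZ)), mul(add(Z, mul(Z, SZ)), add(SSZ, SZ))))
  [7] S(S(add(add(Z, SZ), mul(add(Z, mul(Z, SZ)), add(SSZ, SZ)))))
  [8] S(S(add(SZ, mul(add(Z, mul(Z, SZ)), add(SSZ, SZ)))))
  [9] S(S(S(add(Z, mul(add(Z, mul(Z, SZ)), add(SSZ, SZ))))))
  [10] S(S(S(mul(add(Z, mul(Z, SZ)), add(SSZ, SZ)))))
  [11] S(S(S(mul(mul(Z, SZ), add(SSZ, SZ)))))
  [12] S(S(S(mul(Z, add(SSZ, SZ)))))
  [13] SSSZ

Term B:
  start: add(mul(SSSZ, SZ), add(Z, Z))
  [1] add(add(SZ, mul(SSZ, SZ)), add(Z, Z))
  [2] add(S(add(Z, mul(SSZ, SZ))), add(Z, Z))
  [3] S(add(add(Z, mul(SSZ, SZ)), add(Z, Z)))
  [4] S(add(mul(SSZ, SZ), add(Z, Z)))
  [5] S(add(add(SZ, mul(SZ, SZ)), add(Z, Z)))
  [6] S(add(S(add(Z, mul(SZ, SZ))), add(Z, Z)))
  [7] S(S(add(add(Z, mul(SZ, SZ)), add(Z, Z))))
  [8] S(S(add(mul(SZ, SZ), add(Z, Z))))
  [9] S(S(add(add(SZ, mul(Z, SZ)), add(Z, Z))))
  [10] S(S(add(S(add(Z, mul(Z, SZ))), add(Z, Z))))
  [11] S(S(S(add(add(Z, mul(Z, SZ)), add(Z, Z)))))
  [12] S(S(S(add(mul(Z, SZ), add(Z, Z)))))
  [13] S(S(S(add(Z, add(Z, Z)))))
  [14] S(S(S(add(Z, Z))))
  [15] SSSZ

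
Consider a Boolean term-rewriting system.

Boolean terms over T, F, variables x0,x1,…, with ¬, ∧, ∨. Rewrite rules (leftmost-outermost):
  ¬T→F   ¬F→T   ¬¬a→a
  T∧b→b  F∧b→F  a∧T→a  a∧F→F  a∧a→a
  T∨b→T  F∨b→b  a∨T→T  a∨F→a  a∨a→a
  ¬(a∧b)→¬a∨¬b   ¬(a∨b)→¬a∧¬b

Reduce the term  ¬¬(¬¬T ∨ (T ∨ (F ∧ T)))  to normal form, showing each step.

Answer: normal form = T  (in 3 steps)

Working:
  start: ¬¬(¬¬T ∨ (T ∨ (F ∧ T)))
  →1  ¬¬T ∨ (T ∨ (F ∧ T))
  →2  T ∨ (T ∨ (F ∧ T))
  →3  T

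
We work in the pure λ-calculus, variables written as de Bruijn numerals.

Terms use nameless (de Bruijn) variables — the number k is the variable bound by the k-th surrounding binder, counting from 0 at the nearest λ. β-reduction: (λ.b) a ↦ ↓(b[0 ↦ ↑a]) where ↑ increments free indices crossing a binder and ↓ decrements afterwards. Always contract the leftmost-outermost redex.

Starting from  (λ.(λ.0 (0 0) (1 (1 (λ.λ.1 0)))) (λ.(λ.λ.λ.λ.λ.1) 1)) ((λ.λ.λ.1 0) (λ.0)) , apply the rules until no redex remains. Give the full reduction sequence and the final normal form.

Answer: normal form = λ.λ.λ.1  (in 5 steps)

Working:
  start: (λ.(λ.0 (0 0) (1 (1 (λ.λ.1 0)))) (λ.(λ.λ.λ.λ.λ.1) 1)) ((λ.λ.λ.1 0) (λ.0))
  →1  (λ.0 (0 0) ((λ.λ.λ.1 0) (λ.0) ((λ.λ.λ.1 0) (λ.0) (λ.λ.1 0)))) (λ.(λ.λ.λ.λ.λ.1) ((λ.λ.λ.1 0) (λ.0)))
  →2  (λ.(λ.λ.λ.λ.λ.1) ((λ.λ.λ.1 0) (λ.0))) ((λ.(λ.λ.λ.λ.λ.1) ((λ.λ.λ.1 0) (λ.0))) (λ.(λ.λ.λ.λ.λ.1) ((λ.λ.λ.1 0) (λ.0)))) ((λ.λ.λ.1 0) (λ.0) ((λ.λ.λ.1 0) (λ.0) (λ.λ.1 0)))
  →3  (λ.λ.λ.λ.λ.1) ((λ.λ.λ.1 0) (λ.0)) ((λ.λ.λ.1 0) (λ.0) ((λ.λ.λ.1 0) (λ.0) (λ.λ.1 0)))
  →4  (λ.λ.λ.λ.1) ((λ.λ.λ.1 0) (λ.0) ((λ.λ.λ.1 0) (λ.0) (λ.λ.1 0)))
  →5  λ.λ.λ.1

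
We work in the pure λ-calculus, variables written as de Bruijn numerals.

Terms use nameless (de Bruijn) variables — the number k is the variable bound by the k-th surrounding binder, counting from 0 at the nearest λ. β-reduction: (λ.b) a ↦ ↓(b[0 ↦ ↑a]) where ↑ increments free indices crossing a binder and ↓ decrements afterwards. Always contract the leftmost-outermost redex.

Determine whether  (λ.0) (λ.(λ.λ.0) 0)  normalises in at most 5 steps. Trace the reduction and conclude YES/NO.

  start: (λ.0) (λ.(λ.λ.0) 0)
  [1] λ.(λ.λ.0) 0
  [2] λ.λ.0

Answer: YES — reaches normal form λ.λ.0 in 2 ≤ 5 steps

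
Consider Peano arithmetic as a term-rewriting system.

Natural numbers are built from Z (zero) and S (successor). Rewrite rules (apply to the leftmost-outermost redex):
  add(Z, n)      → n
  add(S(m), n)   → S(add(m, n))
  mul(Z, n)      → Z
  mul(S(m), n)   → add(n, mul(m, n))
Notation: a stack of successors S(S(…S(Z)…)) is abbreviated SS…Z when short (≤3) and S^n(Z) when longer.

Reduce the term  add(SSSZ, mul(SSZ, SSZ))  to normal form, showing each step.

Answer: normal form = S^7(Z)  (in 13 steps)

Working:
  start: add(SSSZ, mul(SSZ, SSZ))
  step 1: S(add(SSZ, mul(SSZ, SSZ)))
  step 2: S(S(add(SZ, mul(SSZ, SSZ))))
  step 3: S(S(S(add(Z, mul(SSZ, SSZ)))))
  step 4: S(S(S(mul(SSZ, SSZ))))
  step 5: S(S(S(add(SSZ, mul(SZ, SSZ)))))
  step 6: S(S(S(S(add(SZ, mul(SZ, SSZ))))))
  step 7: S(S(S(S(S(add(Z, mul(SZ, SSZ)))))))
  step 8: S(S(S(S(S(mul(SZ, SSZ))))))
  step 9: S(S(S(S(S(add(SSZ, mul(Z, SSZ)))))))
  step 10: S(S(S(S(S(S(add(SZ, mul(Z, SSZ))))))))
  step 11: S(S(S(S(S(S(S(add(Z, mul(Z, SSZ)))))))))
  step 12: S(S(S(S(S(S(S(mul(Z, SSZ))))))))
  step 13: S^7(Z)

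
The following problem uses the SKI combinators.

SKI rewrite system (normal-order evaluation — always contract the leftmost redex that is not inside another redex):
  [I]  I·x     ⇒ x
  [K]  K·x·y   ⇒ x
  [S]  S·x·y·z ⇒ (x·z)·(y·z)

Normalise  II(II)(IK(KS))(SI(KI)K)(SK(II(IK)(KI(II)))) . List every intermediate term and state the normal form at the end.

Answer: normal form = S  (in 7 steps)

Working:
  start: II(II)(IK(KS))(SI(KI)K)(SK(II(IK)(KI(II))))
  [1] I(II)(IK(KS))(SI(KI)K)(SK(II(IK)(KI(II))))
  [2] II(IK(KS))(SI(KI)K)(SK(II(IK)(KI(II))))
  [3] I(IK(KS))(SI(KI)K)(SK(II(IK)(KI(II))))
  [4] IK(KS)(SI(KI)K)(SK(II(IK)(KI(II))))
  [5] K(KS)(SI(KI)K)(SK(II(IK)(KI(II))))
  [6] KS(SK(II(IK)(KI(II))))
  [7] S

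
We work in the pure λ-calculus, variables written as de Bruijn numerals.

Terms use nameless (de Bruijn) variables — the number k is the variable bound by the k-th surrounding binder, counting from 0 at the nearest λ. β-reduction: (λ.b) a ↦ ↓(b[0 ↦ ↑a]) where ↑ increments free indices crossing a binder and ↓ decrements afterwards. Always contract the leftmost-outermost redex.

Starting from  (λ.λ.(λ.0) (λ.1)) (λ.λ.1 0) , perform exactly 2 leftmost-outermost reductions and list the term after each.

  start: (λ.λ.(λ.0) (λ.1)) (λ.λ.1 0)
  →1  λ.(λ.0) (λ.1)
  →2  λ.λ.1

Answer: after 2 steps: λ.λ.1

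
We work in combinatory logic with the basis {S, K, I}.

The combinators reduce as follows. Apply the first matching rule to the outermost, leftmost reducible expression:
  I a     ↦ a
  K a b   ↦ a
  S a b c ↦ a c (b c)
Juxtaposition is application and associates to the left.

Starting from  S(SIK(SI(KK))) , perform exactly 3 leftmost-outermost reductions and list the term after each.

  start: S(SIK(SI(KK)))
  step 1: S(I(SI(KK))(K(SI(KK))))
  step 2: S(SI(KK)(K(SI(KK))))
  step 3: S(I(K(SI(KK)))(KK(K(SI(KK)))))

Answer: after 3 steps: S(I(K(SI(KK)))(KK(K(SI(KK)))))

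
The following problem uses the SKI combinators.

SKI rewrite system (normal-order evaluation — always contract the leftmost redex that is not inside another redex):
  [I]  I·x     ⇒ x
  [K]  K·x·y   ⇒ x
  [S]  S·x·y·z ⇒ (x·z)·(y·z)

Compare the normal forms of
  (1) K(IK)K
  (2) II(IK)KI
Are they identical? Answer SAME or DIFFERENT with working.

Answer: SAME — A ⇓ K, B ⇓ K

Reduction:
Term A:
  start: K(IK)K
  [1] IK
  [2] K

Term B:
  start: II(IK)KI
  [1] I(IK)KI
  [2] IKKI
  [3] KKI
  [4] K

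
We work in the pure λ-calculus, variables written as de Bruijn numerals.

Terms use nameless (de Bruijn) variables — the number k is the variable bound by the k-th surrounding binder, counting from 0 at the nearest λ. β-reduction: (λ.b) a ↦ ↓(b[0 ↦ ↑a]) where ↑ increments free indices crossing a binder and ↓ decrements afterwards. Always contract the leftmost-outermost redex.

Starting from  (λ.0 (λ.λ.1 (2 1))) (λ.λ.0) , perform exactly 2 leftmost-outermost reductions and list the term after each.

  start: (λ.0 (λ.λ.1 (2 1))) (λ.λ.0)
  step 1: (λ.λ.0) (λ.λ.1 ((λ.λ.0) 1))
  step 2: λ.0

Answer: after 2 steps: λ.0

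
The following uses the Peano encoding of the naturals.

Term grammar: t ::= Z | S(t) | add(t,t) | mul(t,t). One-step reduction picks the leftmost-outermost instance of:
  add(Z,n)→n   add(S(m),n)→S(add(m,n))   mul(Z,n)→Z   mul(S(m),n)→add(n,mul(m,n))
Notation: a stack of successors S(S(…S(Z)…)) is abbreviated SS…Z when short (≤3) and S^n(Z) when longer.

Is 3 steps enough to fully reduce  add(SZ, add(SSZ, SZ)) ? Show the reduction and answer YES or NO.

Answer: NO — after 3 steps the term is S(S(add(SZ, SZ))), not yet normal

Reduction:
  start: add(SZ, add(SSZ, SZ))
  step 1: S(add(Z, add(SSZ, SZ)))
  step 2: S(add(SSZ, SZ))
  step 3: S(S(add(SZ, SZ)))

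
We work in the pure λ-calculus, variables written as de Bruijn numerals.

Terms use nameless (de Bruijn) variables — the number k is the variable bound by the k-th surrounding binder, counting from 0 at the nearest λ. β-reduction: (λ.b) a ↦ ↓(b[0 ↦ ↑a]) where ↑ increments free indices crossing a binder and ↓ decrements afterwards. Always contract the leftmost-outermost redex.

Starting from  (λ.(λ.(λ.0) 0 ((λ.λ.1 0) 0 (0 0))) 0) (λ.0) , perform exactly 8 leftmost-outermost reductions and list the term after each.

Answer: after 8 steps: λ.0

Working:
  start: (λ.(λ.(λ.0) 0 ((λ.λ.1 0) 0 (0 0))) 0) (λ.0)
  step 1: (λ.(λ.0) 0 ((λ.λ.1 0) 0 (0 0))) (λ.0)
  step 2: (λ.0) (λ.0) ((λ.λ.1 0) (λ.0) ((λ.0) (λ.0)))
  step 3: (λ.0) ((λ.λ.1 0) (λ.0) ((λ.0) (λ.0)))
  step 4: (λ.λ.1 0) (λ.0) ((λ.0) (λ.0))
  step 5: (λ.(λ.0) 0) ((λ.0) (λ.0))
  step 6: (λ.0) ((λ.0) (λ.0))
  step 7: (λ.0) (λ.0)
  step 8: λ.0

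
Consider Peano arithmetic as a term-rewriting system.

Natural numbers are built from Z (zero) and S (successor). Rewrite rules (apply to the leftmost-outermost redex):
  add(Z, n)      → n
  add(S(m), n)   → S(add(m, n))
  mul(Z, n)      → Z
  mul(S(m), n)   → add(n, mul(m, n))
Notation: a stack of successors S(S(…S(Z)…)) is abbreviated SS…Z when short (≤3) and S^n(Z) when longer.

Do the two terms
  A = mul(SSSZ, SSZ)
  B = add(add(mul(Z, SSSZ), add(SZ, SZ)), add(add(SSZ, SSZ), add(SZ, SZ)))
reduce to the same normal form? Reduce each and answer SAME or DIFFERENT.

Term A:
  start: mul(SSSZ, SSZ)
  [1] add(SSZ, mul(SSZ, SSZ))
  [2] S(add(SZ, mul(SSZ, SSZ)))
  [3] S(S(add(Z, mul(SSZ, SSZ))))
  [4] S(S(mul(SSZ, SSZ)))
  [5] S(S(add(SSZ, mul(SZ, SSZ))))
  [6] S(S(S(add(SZ, mul(SZ, SSZ)))))
  [7] S(S(S(S(add(Z, mul(SZ, SSZ))))))
  [8] S(S(S(S(mul(SZ, SSZ)))))
  [9] S(S(S(S(add(SSZ, mul(Z, SSZ))))))
  [10] S(S(S(S(S(add(SZ, mul(Z, SSZ)))))))
  [11] S(S(S(S(S(S(add(Z, mul(Z, SSZ))))))))
  [12] S(S(S(S(S(S(mul(Z, SSZ)))))))
  [13] S^6(Z)

Term B:
  start: add(add(mul(Z, SSSZ), add(SZ, SZ)), add(add(SSZ, SSZ), add(SZ, SZ)))
  [1] add(add(Z, add(SZ, SZ)), add(add(SSZ, SSZ), add(SZ, SZ)))
  [2] add(add(SZ, SZ), add(add(SSZ, SSZ), add(SZ, SZ)))
  [3] add(S(add(Z, SZ)), add(add(SSZ, SSZ), add(SZ, SZ)))
  [4] S(add(add(Z, SZ), add(add(SSZ, SSZ), add(SZ, SZ))))
  [5] S(add(SZ, add(add(SSZ, SSZ), add(SZ, SZ))))
  [6] S(S(add(Z, add(add(SSZ, SSZ), add(SZ, SZ)))))
  [7] S(S(add(add(SSZ, SSZ), add(SZ, SZ))))
  [8] S(S(add(S(add(SZ, SSZ)), add(SZ, SZ))))
  [9] S(S(S(add(add(SZ, SSZ), add(SZ, SZ)))))
  [10] S(S(S(add(S(add(Z, SSZ)), add(SZ, SZ)))))
  [11] S(S(S(S(add(add(Z, SSZ), add(SZ, SZ))))))
  [12] S(S(S(S(add(SSZ, add(SZ, SZ))))))
  [13] S(S(S(S(S(add(SZ, add(SZ, SZ)))))))
  [14] S(S(S(S(S(S(add(Z, add(SZ, SZ))))))))
  [15] S(S(S(S(S(S(add(SZ, SZ)))))))
  [16] S(S(S(S(S(S(S(add(Z, SZ))))))))
  [17] S^8(Z)

Answer: DIFFERENT — A ⇓ S^6(Z), B ⇓ S^8(Z)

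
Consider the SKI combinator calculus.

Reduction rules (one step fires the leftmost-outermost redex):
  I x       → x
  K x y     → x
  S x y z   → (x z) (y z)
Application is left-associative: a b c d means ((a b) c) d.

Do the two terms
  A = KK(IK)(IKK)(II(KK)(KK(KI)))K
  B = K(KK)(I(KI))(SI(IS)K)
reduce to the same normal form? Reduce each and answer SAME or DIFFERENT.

Answer: SAME — A ⇓ K, B ⇓ K

Derivation:
Term A:
  start: KK(IK)(IKK)(II(KK)(KK(KI)))K
  step 1: K(IKK)(II(KK)(KK(KI)))K
  step 2: IKKK
  step 3: KKK
  step 4: K

Term B:
  start: K(KK)(I(KI))(SI(IS)K)
  step 1: KK(SI(IS)K)
  step 2: K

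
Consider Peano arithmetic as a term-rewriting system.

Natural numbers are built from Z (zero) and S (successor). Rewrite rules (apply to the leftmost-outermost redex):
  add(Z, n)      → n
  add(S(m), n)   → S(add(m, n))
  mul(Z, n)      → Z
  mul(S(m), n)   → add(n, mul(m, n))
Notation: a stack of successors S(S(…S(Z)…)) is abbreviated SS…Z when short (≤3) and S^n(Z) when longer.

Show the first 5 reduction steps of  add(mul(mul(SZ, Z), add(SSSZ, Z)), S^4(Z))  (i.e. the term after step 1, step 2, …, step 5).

  start: add(mul(mul(SZ, Z), add(SSSZ, Z)), S^4(Z))
  step 1: add(mul(add(Z, mul(Z, Z)), add(SSSZ, Z)), S^4(Z))
  step 2: add(mul(mul(Z, Z), add(SSSZ, Z)), S^4(Z))
  step 3: add(mul(Z, add(SSSZ, Z)), S^4(Z))
  step 4: add(Z, S^4(Z))
  step 5: S^4(Z)

Answer: after 5 steps: S^4(Z)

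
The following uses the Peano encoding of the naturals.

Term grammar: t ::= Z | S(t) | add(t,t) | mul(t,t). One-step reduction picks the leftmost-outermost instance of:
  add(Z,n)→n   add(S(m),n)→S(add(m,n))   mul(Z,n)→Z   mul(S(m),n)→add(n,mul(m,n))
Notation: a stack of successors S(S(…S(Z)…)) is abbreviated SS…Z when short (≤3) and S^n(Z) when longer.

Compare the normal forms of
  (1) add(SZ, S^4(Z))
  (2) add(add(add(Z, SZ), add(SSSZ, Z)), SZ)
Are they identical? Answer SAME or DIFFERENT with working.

Term A:
  start: add(SZ, S^4(Z))
  →1  S(add(Z, S^4(Z)))
  →2  S^5(Z)

Term B:
  start: add(add(add(Z, SZ), add(SSSZ, Z)), SZ)
  →1  add(add(SZ, add(SSSZ, Z)), SZ)
  →2  add(S(add(Z, add(SSSZ, Z))), SZ)
  →3  S(add(add(Z, add(SSSZ, Z)), SZ))
  →4  S(add(add(SSSZ, Z), SZ))
  →5  S(add(S(add(SSZ, Z)), SZ))
  →6  S(S(add(add(SSZ, Z), SZ)))
  →7  S(S(add(S(add(SZ, Z)), SZ)))
  →8  S(S(S(add(add(SZ, Z), SZ))))
  →9  S(S(S(add(S(add(Z, Z)), SZ))))
  →10  S(S(S(S(add(add(Z, Z), SZ)))))
  →11  S(S(S(S(add(Z, SZ)))))
  →12  S^5(Z)

Answer: SAME — A ⇓ S^5(Z), B ⇓ S^5(Z)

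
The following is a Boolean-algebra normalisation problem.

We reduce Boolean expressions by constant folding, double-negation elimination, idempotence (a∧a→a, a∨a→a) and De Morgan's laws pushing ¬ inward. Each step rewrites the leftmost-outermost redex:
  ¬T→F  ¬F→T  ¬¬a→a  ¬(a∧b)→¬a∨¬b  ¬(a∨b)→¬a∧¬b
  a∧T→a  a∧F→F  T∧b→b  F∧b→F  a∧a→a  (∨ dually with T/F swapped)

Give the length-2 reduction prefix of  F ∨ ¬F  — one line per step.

  start: F ∨ ¬F
  step 1: ¬F
  step 2: T

Answer: after 2 steps: T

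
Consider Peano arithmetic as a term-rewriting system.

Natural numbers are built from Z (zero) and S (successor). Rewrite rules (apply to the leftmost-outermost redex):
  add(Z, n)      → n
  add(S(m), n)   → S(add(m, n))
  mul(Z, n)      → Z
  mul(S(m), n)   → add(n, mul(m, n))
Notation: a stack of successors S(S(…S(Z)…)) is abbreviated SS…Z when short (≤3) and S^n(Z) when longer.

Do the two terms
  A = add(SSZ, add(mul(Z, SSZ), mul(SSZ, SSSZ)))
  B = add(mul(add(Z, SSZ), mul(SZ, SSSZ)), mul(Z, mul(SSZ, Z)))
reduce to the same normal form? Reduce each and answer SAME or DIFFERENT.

Answer: DIFFERENT — A ⇓ S^8(Z), B ⇓ S^6(Z)

Reduction:
Term A:
  start: add(SSZ, add(mul(Z, SSZ), mul(SSZ, SSSZ)))
  [1] S(add(SZ, add(mul(Z, SSZ), mul(SSZ, SSSZ))))
  [2] S(S(add(Z, add(mul(Z, SSZ), mul(SSZ, SSSZ)))))
  [3] S(S(add(mul(Z, SSZ), mul(SSZ, SSSZ))))
  [4] S(S(add(Z, mul(SSZ, SSSZ))))
  [5] S(S(mul(SSZ, SSSZ)))
  [6] S(S(add(SSSZ, mul(SZ, SSSZ))))
  [7] S(S(S(add(SSZ, mul(SZ, SSSZ)))))
  [8] S(S(S(S(add(SZ, mul(SZ, SSSZ))))))
  [9] S(S(S(S(S(add(Z, mul(SZ, SSSZ)))))))
  [10] S(S(S(S(S(mul(SZ, SSSZ))))))
  [11] S(S(S(S(S(add(SSSZ, mul(Z, SSSZ)))))))
  [12] S(S(S(S(S(S(add(SSZ, mul(Z, SSSZ))))))))
  [13] S(S(S(S(S(S(S(add(SZ, mul(Z, SSSZ)))))))))
  [14] S(S(S(S(S(S(S(S(add(Z, mul(Z, SSSZ))))))))))
  [15] S(S(S(S(S(S(S(S(mul(Z, SSSZ)))))))))
  [16] S^8(Z)

Term B:
  start: add(mul(add(Z, SSZ), mul(SZ, SSSZ)), mul(Z, mul(SSZ, Z)))
  [1] add(mul(SSZ, mul(SZ, SSSZ)), mul(Z, mul(SSZ, Z)))
  [2] add(add(mul(SZ, SSSZ), mul(SZ, mul(SZ, SSSZ))), mul(Z, mul(SSZ, Z)))
  [3] add(add(add(SSSZ, mul(Z, SSSZ)), mul(SZ, mul(SZ, SSSZ))), mul(Z, mul(SSZ, Z)))
  [4] add(add(S(add(SSZ, mul(Z, SSSZ))), mul(SZ, mul(SZ, SSSZ))), mul(Z, mul(SSZ, Z)))
  [5] add(S(add(add(SSZ, mul(Z, SSSZ)), mul(SZ, mul(SZ, SSSZ)))), mul(Z, mul(SSZ, Z)))
  [6] S(add(add(add(SSZ, mul(Z, SSSZ)), mul(SZ, mul(SZ, SSSZ))), mul(Z, mul(SSZ, Z))))
  [7] S(add(add(S(add(SZ, mul(Z, SSSZ))), mul(SZ, mul(SZ, SSSZ))), mul(Z, mul(SSZ, Z))))
  [8] S(add(S(add(add(SZ, mul(Z, SSSZ)), mul(SZ, mul(SZ, SSSZ)))), mul(Z, mul(SSZ, Z))))
  [9] S(S(add(add(add(SZ, mul(Z, SSSZ)), mul(SZ, mul(SZ, SSSZ))), mul(Z, mul(SSZ, Z)))))
  [10] S(S(add(add(S(add(Z, mul(Z, SSSZ))), mul(SZ, mul(SZ, SSSZ))), mul(Z, mul(SSZ, Z)))))
  [11] S(S(add(S(add(add(Z, mul(Z, SSSZ)), mul(SZ, mul(SZ, SSSZ)))), mul(Z, mul(SSZ, Z)))))
  [12] S(S(S(add(add(add(Z, mul(Z, SSSZ)), mul(SZ, mul(SZ, SSSZ))), mul(Z, mul(SSZ, Z))))))
  [13] S(S(S(add(add(mul(Z, SSSZ), mul(SZ, mul(SZ, SSSZ))), mul(Z, mul(SSZ, Z))))))
  [14] S(S(S(add(add(Z, mul(SZ, mul(SZ, SSSZ))), mul(Z, mul(SSZ, Z))))))
  [15] S(S(S(add(mul(SZ, mul(SZ, SSSZ)), mul(Z, mul(SSZ, Z))))))
  [16] S(S(S(add(add(mul(SZ, SSSZ), mul(Z, mul(SZ, SSSZ))), mul(Z, mul(SSZ, Z))))))
  [17] S(S(S(add(add(add(SSSZ, mul(Z, SSSZ)), mul(Z, mul(SZ, SSSZ))), mul(Z, mul(SSZ, Z))))))
  [18] S(S(S(add(add(S(add(SSZ, mul(Z, SSSZ))), mul(Z, mul(SZ, SSSZ))), mul(Z, mul(SSZ, Z))))))
  [19] S(S(S(add(S(add(add(SSZ, mul(Z, SSSZ)), mul(Z, mul(SZ, SSSZ)))), mul(Z, mul(SSZ, Z))))))
  [20] S(S(S(S(add(add(add(SSZ, mul(Z, SSSZ)), mul(Z, mul(SZ, SSSZ))), mul(Z, mul(SSZ, Z)))))))
  [21] S(S(S(S(add(add(S(add(SZ, mul(Z, SSSZ))), mul(Z, mul(SZ, SSSZ))), mul(Z, mul(SSZ, Z)))))))
  [22] S(S(S(S(add(S(add(add(SZ, mul(Z, SSSZ)), mul(Z, mul(SZ, SSSZ)))), mul(Z, mul(SSZ, Z)))))))
  [23] S(S(S(S(S(add(add(add(SZ, mul(Z, SSSZ)), mul(Z, mul(SZ, SSSZ))), mul(Z, mul(SSZ, Z))))))))
  [24] S(S(S(S(S(add(add(S(add(Z, mul(Z, SSSZ))), mul(Z, mul(SZ, SSSZ))), mul(Z, mul(SSZ, Z))))))))
  [25] S(S(S(S(S(add(S(add(add(Z, mul(Z, SSSZ)), mul(Z, mul(SZ, SSSZ)))), mul(Z, mul(SSZ, Z))))))))
  [26] S(S(S(S(S(S(add(add(add(Z, mul(Z, SSSZ)), mul(Z, mul(SZ, SSSZ))), mul(Z, mul(SSZ, Z)))))))))
  [27] S(S(S(S(S(S(add(add(mul(Z, SSSZ), mul(Z, mul(SZ, SSSZ))), mul(Z, mul(SSZ, Z)))))))))
  [28] S(S(S(S(S(S(add(add(Z, mul(Z, mul(SZ, SSSZ))), mul(Z, mul(SSZ, Z)))))))))
  [29] S(S(S(S(S(S(add(mul(Z, mul(SZ, SSSZ)), mul(Z, mul(SSZ, Z)))))))))
  [30] S(S(S(S(S(S(add(Z, mul(Z, mul(SSZ, Z)))))))))
  [31] S(S(S(S(S(S(mul(Z, mul(SSZ, Z))))))))
  [32] S^6(Z)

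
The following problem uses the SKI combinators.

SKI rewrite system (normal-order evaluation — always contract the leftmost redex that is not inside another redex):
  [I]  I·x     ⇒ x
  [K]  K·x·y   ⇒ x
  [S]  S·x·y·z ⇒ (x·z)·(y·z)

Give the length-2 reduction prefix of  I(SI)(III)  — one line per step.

Answer: after 2 steps: SI(II)

Derivation:
  start: I(SI)(III)
  →1  SI(III)
  →2  SI(II)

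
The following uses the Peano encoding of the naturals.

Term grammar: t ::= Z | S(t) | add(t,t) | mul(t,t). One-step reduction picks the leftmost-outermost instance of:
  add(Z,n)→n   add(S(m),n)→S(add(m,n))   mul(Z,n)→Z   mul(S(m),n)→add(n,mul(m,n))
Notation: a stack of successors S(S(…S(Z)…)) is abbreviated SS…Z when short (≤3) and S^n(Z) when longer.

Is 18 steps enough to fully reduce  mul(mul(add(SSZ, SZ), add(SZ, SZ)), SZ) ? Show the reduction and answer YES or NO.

  start: mul(mul(add(SSZ, SZ), add(SZ, SZ)), SZ)
  →1  mul(mul(S(add(SZ, SZ)), add(SZ, SZ)), SZ)
  →2  mul(add(add(SZ, SZ), mul(add(SZ, SZ), add(SZ, SZ))), SZ)
  →3  mul(add(S(add(Z, SZ)), mul(add(SZ, SZ), add(SZ, SZ))), SZ)
  →4  mul(S(add(add(Z, SZ), mul(add(SZ, SZ), add(SZ, SZ)))), SZ)
  →5  add(SZ, mul(add(add(Z, SZ), mul(add(SZ, SZ), add(SZ, SZ))), SZ))
  →6  S(add(Z, mul(add(add(Z, SZ), mul(add(SZ, SZ), add(SZ, SZ))), SZ)))
  →7  S(mul(add(add(Z, SZ), mul(add(SZ, SZ), add(SZ, SZ))), SZ))
  →8  S(mul(add(SZ, mul(add(SZ, SZ), add(SZ, SZ))), SZ))
  →9  S(mul(S(add(Z, mul(add(SZ, SZ), add(SZ, SZ)))), SZ))
  →10  S(add(SZ, mul(add(Z, mul(add(SZ, SZ), add(SZ, SZ))), SZ)))
  →11  S(S(add(Z, mul(add(Z, mul(add(SZ, SZ), add(SZ, SZ))), SZ))))
  →12  S(S(mul(add(Z, mul(add(SZ, SZ), add(SZ, SZ))), SZ)))
  →13  S(S(mul(mul(add(SZ, SZ), add(SZ, SZ)), SZ)))
  →14  S(S(mul(mul(S(add(Z, SZ)), add(SZ, SZ)), SZ)))
  →15  S(S(mul(add(add(SZ, SZ), mul(add(Z, SZ), add(SZ, SZ))), SZ)))
  →16  S(S(mul(add(S(add(Z, SZ)), mul(add(Z, SZ), add(SZ, SZ))), SZ)))
  →17  S(S(mul(S(add(add(Z, SZ), mul(add(Z, SZ), add(SZ, SZ)))), SZ)))
  →18  S(S(add(SZ, mul(add(add(Z, SZ), mul(add(Z, SZ), add(SZ, SZ))), SZ))))

Answer: NO — after 18 steps the term is S(S(add(SZ, mul(add(add(Z, SZ), mul(add(Z, SZ), add(SZ, SZ))), SZ)))), not yet normal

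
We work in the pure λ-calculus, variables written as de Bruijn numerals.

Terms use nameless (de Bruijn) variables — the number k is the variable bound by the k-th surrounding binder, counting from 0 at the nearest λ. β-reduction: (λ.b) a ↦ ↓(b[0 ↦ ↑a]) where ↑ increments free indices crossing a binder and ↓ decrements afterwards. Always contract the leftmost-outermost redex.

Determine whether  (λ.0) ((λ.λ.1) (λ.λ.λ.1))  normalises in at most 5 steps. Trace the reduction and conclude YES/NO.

  start: (λ.0) ((λ.λ.1) (λ.λ.λ.1))
  step 1: (λ.λ.1) (λ.λ.λ.1)
  step 2: λ.λ.λ.λ.1

Answer: YES — reaches normal form λ.λ.λ.λ.1 in 2 ≤ 5 steps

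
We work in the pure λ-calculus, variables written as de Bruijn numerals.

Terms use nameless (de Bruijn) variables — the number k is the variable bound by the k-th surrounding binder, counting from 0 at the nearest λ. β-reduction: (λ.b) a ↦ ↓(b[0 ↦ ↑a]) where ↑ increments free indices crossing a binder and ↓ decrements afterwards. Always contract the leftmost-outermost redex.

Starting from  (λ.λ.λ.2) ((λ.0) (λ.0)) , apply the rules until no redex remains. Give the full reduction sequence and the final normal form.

  start: (λ.λ.λ.2) ((λ.0) (λ.0))
  step 1: λ.λ.(λ.0) (λ.0)
  step 2: λ.λ.λ.0

Answer: normal form = λ.λ.λ.0  (in 2 steps)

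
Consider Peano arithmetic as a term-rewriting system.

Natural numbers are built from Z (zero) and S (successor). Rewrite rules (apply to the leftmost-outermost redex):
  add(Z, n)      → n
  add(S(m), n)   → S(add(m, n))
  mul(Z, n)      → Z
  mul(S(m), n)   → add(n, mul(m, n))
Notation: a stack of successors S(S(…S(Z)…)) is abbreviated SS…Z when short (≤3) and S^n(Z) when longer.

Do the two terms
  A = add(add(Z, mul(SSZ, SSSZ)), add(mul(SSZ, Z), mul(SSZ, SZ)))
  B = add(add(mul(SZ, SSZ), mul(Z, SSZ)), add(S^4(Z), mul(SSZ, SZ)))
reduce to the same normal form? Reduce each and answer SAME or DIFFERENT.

Term A:
  start: add(add(Z, mul(SSZ, SSSZ)), add(mul(SSZ, Z), mul(SSZ, SZ)))
  step 1: add(mul(SSZ, SSSZ), add(mul(SSZ, Z), mul(SSZ, SZ)))
  step 2: add(add(SSSZ, mul(SZ, SSSZ)), add(mul(SSZ, Z), mul(SSZ, SZ)))
  step 3: add(S(add(SSZ, mul(SZ, SSSZ))), add(mul(SSZ, Z), mul(SSZ, SZ)))
  step 4: S(add(add(SSZ, mul(SZ, SSSZ)), add(mul(SSZ, Z), mul(SSZ, SZ))))
  step 5: S(add(S(add(SZ, mul(SZ, SSSZ))), add(mul(SSZ, Z), mul(SSZ, SZ))))
  step 6: S(S(add(add(SZ, mul(SZ, SSSZ)), add(mul(SSZ, Z), mul(SSZ, SZ)))))
  step 7: S(S(add(S(add(Z, mul(SZ, SSSZ))), add(mul(SSZ, Z), mul(SSZ, SZ)))))
  step 8: S(S(S(add(add(Z, mul(SZ, SSSZ)), add(mul(SSZ, Z), mul(SSZ, SZ))))))
  step 9: S(S(S(add(mul(SZ, SSSZ), add(mul(SSZ, Z), mul(SSZ, SZ))))))
  step 10: S(S(S(add(add(SSSZ, mul(Z, SSSZ)), add(mul(SSZ, Z), mul(SSZ, SZ))))))
  step 11: S(S(S(add(S(add(SSZ, mul(Z, SSSZ))), add(mul(SSZ, Z), mul(SSZ, SZ))))))
  step 12: S(S(S(S(add(add(SSZ, mul(Z, SSSZ)), add(mul(SSZ, Z), mul(SSZ, SZ)))))))
  step 13: S(S(S(S(add(S(add(SZ, mul(Z, SSSZ))), add(mul(SSZ, Z), mul(SSZ, SZ)))))))
  step 14: S(S(S(S(S(add(add(SZ, mul(Z, SSSZ)), add(mul(SSZ, Z), mul(SSZ, SZ))))))))
  step 15: S(S(S(S(S(add(S(add(Z, mul(Z, SSSZ))), add(mul(SSZ, Z), mul(SSZ, SZ))))))))
  step 16: S(S(S(S(S(S(add(add(Z, mul(Z, SSSZ)), add(mul(SSZ, Z), mul(SSZ, SZ)))))))))
  step 17: S(S(S(S(S(S(add(mul(Z, SSSZ), add(mul(SSZ, Z), mul(SSZ, SZ)))))))))
  step 18: S(S(S(S(S(S(add(Z, add(mul(SSZ, Z), mul(SSZ, SZ)))))))))
  step 19: S(S(S(S(S(S(add(mul(SSZ, Z), mul(SSZ, SZ))))))))
  step 20: S(S(S(S(S(S(add(add(Z, mul(SZ, Z)), mul(SSZ, SZ))))))))
  step 21: S(S(S(S(S(S(add(mul(SZ, Z), mul(SSZ, SZ))))))))
  step 22: S(S(S(S(S(S(add(add(Z, mul(Z, Z)), mul(SSZ, SZ))))))))
  step 23: S(S(S(S(S(S(add(mul(Z, Z), mul(SSZ, SZ))))))))
  step 24: S(S(S(S(S(S(add(Z, mul(SSZ, SZ))))))))
  step 25: S(S(S(S(S(S(mul(SSZ, SZ)))))))
  step 26: S(S(S(S(S(S(add(SZ, mul(SZ, SZ))))))))
  step 27: S(S(S(S(S(S(S(add(Z, mul(SZ, SZ)))))))))
  step 28: S(S(S(S(S(S(S(mul(SZ, SZ))))))))
  step 29: S(S(S(S(S(S(S(add(SZ, mul(Z, SZ)))))))))
  step 30: S(S(S(S(S(S(S(S(add(Z, mul(Z, SZ))))))))))
  step 31: S(S(S(S(S(S(S(S(mul(Z, SZ)))))))))
  step 32: S^8(Z)

Term B:
  start: add(add(mul(SZ, SSZ), mul(Z, SSZ)), add(S^4(Z), mul(SSZ, SZ)))
  step 1: add(add(add(SSZ, mul(Z, SSZ)), mul(Z, SSZ)), add(S^4(Z), mul(SSZ, SZ)))
  step 2: add(add(S(add(SZ, mul(Z, SSZ))), mul(Z, SSZ)), add(S^4(Z), mul(SSZ, SZ)))
  step 3: add(S(add(add(SZ, mul(Z, SSZ)), mul(Z, SSZ))), add(S^4(Z), mul(SSZ, SZ)))
  step 4: S(add(add(add(SZ, mul(Z, SSZ)), mul(Z, SSZ)), add(S^4(Z), mul(SSZ, SZ))))
  step 5: S(add(add(S(add(Z, mul(Z, SSZ))), mul(Z, SSZ)), add(S^4(Z), mul(SSZ, SZ))))
  step 6: S(add(S(add(add(Z, mul(Z, SSZ)), mul(Z, SSZ))), add(S^4(Z), mul(SSZ, SZ))))
  step 7: S(S(add(add(add(Z, mul(Z, SSZ)), mul(Z, SSZ)), add(S^4(Z), mul(SSZ, SZ)))))
  step 8: S(S(add(add(mul(Z, SSZ), mul(Z, SSZ)), add(S^4(Z), mul(SSZ, SZ)))))
  step 9: S(S(add(add(Z, mul(Z, SSZ)), add(S^4(Z), mul(SSZ, SZ)))))
  step 10: S(S(add(mul(Z, SSZ), add(S^4(Z), mul(SSZ, SZ)))))
  step 11: S(S(add(Z, add(S^4(Z), mul(SSZ, SZ)))))
  step 12: S(S(add(S^4(Z), mul(SSZ, SZ))))
  step 13: S(S(S(add(SSSZ, mul(SSZ, SZ)))))
  step 14: S(S(S(S(add(SSZ, mul(SSZ, SZ))))))
  step 15: S(S(S(S(S(add(SZ, mul(SSZ, SZ)))))))
  step 16: S(S(S(S(S(S(add(Z, mul(SSZ, SZ))))))))
  step 17: S(S(S(S(S(S(mul(SSZ, SZ)))))))
  step 18: S(S(S(S(S(S(add(SZ, mul(SZ, SZ))))))))
  step 19: S(S(S(S(S(S(S(add(Z, mul(SZ, SZ)))))))))
  step 20: S(S(S(S(S(S(S(mul(SZ, SZ))))))))
  step 21: S(S(S(S(S(S(S(add(SZ, mul(Z, SZ)))))))))
  step 22: S(S(S(S(S(S(S(S(add(Z, mul(Z, SZ))))))))))
  step 23: S(S(S(S(S(S(S(S(mul(Z, SZ)))))))))
  step 24: S^8(Z)

Answer: SAME — A ⇓ S^8(Z), B ⇓ S^8(Z)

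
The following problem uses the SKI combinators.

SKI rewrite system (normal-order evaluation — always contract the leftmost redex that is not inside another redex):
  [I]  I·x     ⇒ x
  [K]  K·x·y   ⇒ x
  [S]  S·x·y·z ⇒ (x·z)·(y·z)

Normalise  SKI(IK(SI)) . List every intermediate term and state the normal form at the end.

Answer: normal form = K(SI)  (in 3 steps)

Working:
  start: SKI(IK(SI))
  [1] K(IK(SI))(I(IK(SI)))
  [2] IK(SI)
  [3] K(SI)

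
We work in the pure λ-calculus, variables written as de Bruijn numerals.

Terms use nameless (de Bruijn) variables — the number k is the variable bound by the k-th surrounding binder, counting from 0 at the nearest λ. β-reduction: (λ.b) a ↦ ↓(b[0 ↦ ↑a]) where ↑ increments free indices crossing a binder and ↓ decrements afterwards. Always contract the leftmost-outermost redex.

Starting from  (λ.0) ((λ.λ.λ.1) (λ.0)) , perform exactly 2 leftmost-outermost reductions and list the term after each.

  start: (λ.0) ((λ.λ.λ.1) (λ.0))
  [1] (λ.λ.λ.1) (λ.0)
  [2] λ.λ.1

Answer: after 2 steps: λ.λ.1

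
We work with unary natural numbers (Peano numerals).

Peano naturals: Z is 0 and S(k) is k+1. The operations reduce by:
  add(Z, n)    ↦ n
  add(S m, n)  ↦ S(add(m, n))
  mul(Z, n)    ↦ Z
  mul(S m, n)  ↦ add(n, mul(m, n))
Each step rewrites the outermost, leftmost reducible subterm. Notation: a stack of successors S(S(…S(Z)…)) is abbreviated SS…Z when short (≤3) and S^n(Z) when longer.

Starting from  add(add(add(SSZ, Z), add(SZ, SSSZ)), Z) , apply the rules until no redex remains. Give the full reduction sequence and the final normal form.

  start: add(add(add(SSZ, Z), add(SZ, SSSZ)), Z)
  step 1: add(add(S(add(SZ, Z)), add(SZ, SSSZ)), Z)
  step 2: add(S(add(add(SZ, Z), add(SZ, SSSZ))), Z)
  step 3: S(add(add(add(SZ, Z), add(SZ, SSSZ)), Z))
  step 4: S(add(add(S(add(Z, Z)), add(SZ, SSSZ)), Z))
  step 5: S(add(S(add(add(Z, Z), add(SZ, SSSZ))), Z))
  step 6: S(S(add(add(add(Z, Z), add(SZ, SSSZ)), Z)))
  step 7: S(S(add(add(Z, add(SZ, SSSZ)), Z)))
  step 8: S(S(add(add(SZ, SSSZ), Z)))
  step 9: S(S(add(S(add(Z, SSSZ)), Z)))
  step 10: S(S(S(add(add(Z, SSSZ), Z))))
  step 11: S(S(S(add(SSSZ, Z))))
  step 12: S(S(S(S(add(SSZ, Z)))))
  step 13: S(S(S(S(S(add(SZ, Z))))))
  step 14: S(S(S(S(S(S(add(Z, Z)))))))
  step 15: S^6(Z)

Answer: normal form = S^6(Z)  (in 15 steps)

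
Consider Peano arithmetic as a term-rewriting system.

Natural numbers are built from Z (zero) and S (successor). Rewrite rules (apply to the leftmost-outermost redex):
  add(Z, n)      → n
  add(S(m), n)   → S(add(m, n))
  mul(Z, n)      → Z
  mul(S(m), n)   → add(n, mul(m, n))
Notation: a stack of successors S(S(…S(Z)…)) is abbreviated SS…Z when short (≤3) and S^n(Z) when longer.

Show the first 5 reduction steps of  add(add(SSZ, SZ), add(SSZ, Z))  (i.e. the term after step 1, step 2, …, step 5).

Answer: after 5 steps: S(S(add(SZ, add(SSZ, Z))))

Working:
  start: add(add(SSZ, SZ), add(SSZ, Z))
  [1] add(S(add(SZ, SZ)), add(SSZ, Z))
  [2] S(add(add(SZ, SZ), add(SSZ, Z)))
  [3] S(add(S(add(Z, SZ)), add(SSZ, Z)))
  [4] S(S(add(add(Z, SZ), add(SSZ, Z))))
  [5] S(S(add(SZ, add(SSZ, Z))))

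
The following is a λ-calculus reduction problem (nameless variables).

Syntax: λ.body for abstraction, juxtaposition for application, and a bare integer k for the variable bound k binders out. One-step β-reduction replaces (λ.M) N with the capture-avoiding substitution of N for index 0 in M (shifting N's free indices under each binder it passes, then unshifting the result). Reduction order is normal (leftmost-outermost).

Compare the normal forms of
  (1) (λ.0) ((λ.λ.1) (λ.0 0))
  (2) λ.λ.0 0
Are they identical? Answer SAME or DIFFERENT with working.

Term A:
  start: (λ.0) ((λ.λ.1) (λ.0 0))
  →1  (λ.λ.1) (λ.0 0)
  →2  λ.λ.0 0

Term B:
  start: λ.λ.0 0

Answer: SAME — A ⇓ λ.λ.0 0, B ⇓ λ.λ.0 0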